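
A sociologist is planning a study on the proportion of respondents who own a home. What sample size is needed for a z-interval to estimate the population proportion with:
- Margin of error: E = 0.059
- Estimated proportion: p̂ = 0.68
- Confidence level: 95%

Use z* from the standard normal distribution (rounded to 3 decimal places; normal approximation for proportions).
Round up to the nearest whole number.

Using z* for proportion z-interval (normal approximation).

For 95% confidence, z* = 1.96 (from standard normal table)

Sample size formula for proportion z-interval: n = z*²p̂(1-p̂)/E²

n = 1.96² × 0.68 × 0.32 / 0.059²
  = 3.8416 × 0.2176 / 0.003481
  = 240.1414

Round up to the nearest whole number: n = 241

241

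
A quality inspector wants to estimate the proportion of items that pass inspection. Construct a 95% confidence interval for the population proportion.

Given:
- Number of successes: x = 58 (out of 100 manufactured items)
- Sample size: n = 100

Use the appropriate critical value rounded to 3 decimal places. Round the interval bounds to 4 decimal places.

Sample proportion: p̂ = 58/100 = 0.580000

Check conditions for normal approximation:
  np̂ = 58 ≥ 10 ✓
  n(1-p̂) = 42 ≥ 10 ✓

The sample is large enough, so use a z-interval (normal approximation) for the proportion.

For 95% confidence, z* = 1.96 (from standard normal table)

Standard error: SE = √(p̂(1-p̂)/n) = √(0.580000×0.420000/100) = 0.04935585

Margin of error: E = z* × SE = 1.96 × 0.04935585 = 0.096737

Z-interval: p̂ ± E = 0.580000 ± 0.096737 = (0.483263, 0.676737)

Rounded to 4 decimal places:

(0.4833, 0.6767)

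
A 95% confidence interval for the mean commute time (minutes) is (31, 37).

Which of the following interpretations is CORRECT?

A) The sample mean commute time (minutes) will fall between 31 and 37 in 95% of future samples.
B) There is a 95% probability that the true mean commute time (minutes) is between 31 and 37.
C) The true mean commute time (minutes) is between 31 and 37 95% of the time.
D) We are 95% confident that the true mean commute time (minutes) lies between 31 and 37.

A confidence interval represents our confidence in the procedure, not a probability statement about the parameter.

Key concept: If we repeated this sampling process many times and computed a 95% CI each time, about 95% of those intervals would contain the true population parameter.

For this specific interval (31, 37):
- Midpoint (point estimate): 34
- Margin of error: 3

The correct interpretation is the one stating confidence that the true parameter lies in the interval — option D.

D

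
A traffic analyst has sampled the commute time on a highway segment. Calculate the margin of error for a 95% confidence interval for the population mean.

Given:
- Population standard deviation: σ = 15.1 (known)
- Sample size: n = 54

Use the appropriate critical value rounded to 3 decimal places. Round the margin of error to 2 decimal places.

The population standard deviation σ is known, so use the z-interval margin of error formula.

For 95% confidence, z* = 1.96 (from standard normal table)

Margin of error formula for z-interval: E = z* × σ/√n

E = 1.96 × 15.1/√54
  = 1.96 × 2.054850
  = 4.0275

Rounded to 2 decimal places:

4.03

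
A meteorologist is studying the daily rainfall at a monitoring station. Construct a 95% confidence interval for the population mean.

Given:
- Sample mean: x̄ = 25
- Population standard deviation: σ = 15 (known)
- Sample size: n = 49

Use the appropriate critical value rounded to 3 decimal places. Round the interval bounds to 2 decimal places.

The population standard deviation σ is known, so use a z-interval (standard normal critical value).

For 95% confidence, z* = 1.96 (from standard normal table)

Standard error: SE = σ/√n = 15/√49 = 2.142857

Margin of error: E = z* × SE = 1.96 × 2.142857 = 4.2000

Z-interval: x̄ ± E = 25 ± 4.2000 = (20.8000, 29.2000)

Rounded to 2 decimal places:

(20.80, 29.20)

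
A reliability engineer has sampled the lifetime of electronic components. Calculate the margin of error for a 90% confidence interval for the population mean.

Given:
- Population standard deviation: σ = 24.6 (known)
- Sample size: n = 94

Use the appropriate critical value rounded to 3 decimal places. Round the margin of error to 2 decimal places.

The population standard deviation σ is known, so use the z-interval margin of error formula.

For 90% confidence, z* = 1.645 (from standard normal table)

Margin of error formula for z-interval: E = z* × σ/√n

E = 1.645 × 24.6/√94
  = 1.645 × 2.537296
  = 4.1739

Rounded to 2 decimal places:

4.17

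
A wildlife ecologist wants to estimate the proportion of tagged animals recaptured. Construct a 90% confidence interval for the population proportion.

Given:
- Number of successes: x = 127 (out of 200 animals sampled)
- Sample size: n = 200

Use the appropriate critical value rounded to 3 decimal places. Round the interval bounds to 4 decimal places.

Sample proportion: p̂ = 127/200 = 0.635000

Check conditions for normal approximation:
  np̂ = 127 ≥ 10 ✓
  n(1-p̂) = 73 ≥ 10 ✓

The sample is large enough, so use a z-interval (normal approximation) for the proportion.

For 90% confidence, z* = 1.645 (from standard normal table)

Standard error: SE = √(p̂(1-p̂)/n) = √(0.635000×0.365000/200) = 0.03404225

Margin of error: E = z* × SE = 1.645 × 0.03404225 = 0.056000

Z-interval: p̂ ± E = 0.635000 ± 0.056000 = (0.579000, 0.691000)

Rounded to 4 decimal places:

(0.5790, 0.6910)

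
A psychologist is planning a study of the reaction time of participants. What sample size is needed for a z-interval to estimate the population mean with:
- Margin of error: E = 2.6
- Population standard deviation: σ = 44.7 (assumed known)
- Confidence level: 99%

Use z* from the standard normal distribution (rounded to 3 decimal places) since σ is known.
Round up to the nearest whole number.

Using z* since population σ is known (z-interval formula).

For 99% confidence, z* = 2.576 (from standard normal table)

Sample size formula for z-interval: n = (z*σ/E)²

n = (2.576 × 44.7 / 2.6)²
  = (44.287385)²
  = 1961.3724

Round up to the nearest whole number: n = 1962

1962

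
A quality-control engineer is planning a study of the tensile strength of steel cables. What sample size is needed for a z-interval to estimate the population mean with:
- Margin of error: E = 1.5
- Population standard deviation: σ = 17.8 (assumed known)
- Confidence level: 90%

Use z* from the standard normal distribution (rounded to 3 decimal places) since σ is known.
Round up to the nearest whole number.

Using z* since population σ is known (z-interval formula).

For 90% confidence, z* = 1.645 (from standard normal table)

Sample size formula for z-interval: n = (z*σ/E)²

n = (1.645 × 17.8 / 1.5)²
  = (19.520667)²
  = 381.0564

Round up to the nearest whole number: n = 382

382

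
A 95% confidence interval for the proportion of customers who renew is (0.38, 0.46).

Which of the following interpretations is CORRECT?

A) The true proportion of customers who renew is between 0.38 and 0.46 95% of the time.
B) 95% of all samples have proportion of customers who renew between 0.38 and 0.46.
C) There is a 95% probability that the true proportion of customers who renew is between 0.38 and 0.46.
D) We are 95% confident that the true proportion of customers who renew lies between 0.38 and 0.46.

A confidence interval represents our confidence in the procedure, not a probability statement about the parameter.

Key concept: If we repeated this sampling process many times and computed a 95% CI each time, about 95% of those intervals would contain the true population parameter.

For this specific interval (0.38, 0.46):
- Midpoint (point estimate): 0.42
- Margin of error: 0.04

The correct interpretation is the one stating confidence that the true parameter lies in the interval — option D.

D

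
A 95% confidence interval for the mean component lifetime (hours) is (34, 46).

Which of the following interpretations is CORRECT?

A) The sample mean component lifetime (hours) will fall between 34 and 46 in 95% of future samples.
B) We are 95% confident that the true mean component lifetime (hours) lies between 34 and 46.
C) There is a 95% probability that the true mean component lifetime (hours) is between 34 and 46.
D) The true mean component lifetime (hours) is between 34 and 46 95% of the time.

A confidence interval represents our confidence in the procedure, not a probability statement about the parameter.

Key concept: If we repeated this sampling process many times and computed a 95% CI each time, about 95% of those intervals would contain the true population parameter.

For this specific interval (34, 46):
- Midpoint (point estimate): 40
- Margin of error: 6

The correct interpretation is the one stating confidence that the true parameter lies in the interval — option B.

B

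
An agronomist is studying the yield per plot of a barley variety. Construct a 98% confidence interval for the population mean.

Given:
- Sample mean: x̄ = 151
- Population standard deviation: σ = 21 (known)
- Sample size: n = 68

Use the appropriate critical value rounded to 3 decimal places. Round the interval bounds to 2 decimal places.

The population standard deviation σ is known, so use a z-interval (standard normal critical value).

For 98% confidence, z* = 2.326 (from standard normal table)

Standard error: SE = σ/√n = 21/√68 = 2.546624

Margin of error: E = z* × SE = 2.326 × 2.546624 = 5.9234

Z-interval: x̄ ± E = 151 ± 5.9234 = (145.0766, 156.9234)

Rounded to 2 decimal places:

(145.08, 156.92)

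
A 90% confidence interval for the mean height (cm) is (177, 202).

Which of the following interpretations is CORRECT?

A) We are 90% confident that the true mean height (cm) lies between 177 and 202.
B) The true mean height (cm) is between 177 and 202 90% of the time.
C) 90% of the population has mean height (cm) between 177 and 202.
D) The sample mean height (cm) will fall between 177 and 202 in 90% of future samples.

A confidence interval represents our confidence in the procedure, not a probability statement about the parameter.

Key concept: If we repeated this sampling process many times and computed a 90% CI each time, about 90% of those intervals would contain the true population parameter.

For this specific interval (177, 202):
- Midpoint (point estimate): 189.5
- Margin of error: 12.5

The correct interpretation is the one stating confidence that the true parameter lies in the interval — option A.

A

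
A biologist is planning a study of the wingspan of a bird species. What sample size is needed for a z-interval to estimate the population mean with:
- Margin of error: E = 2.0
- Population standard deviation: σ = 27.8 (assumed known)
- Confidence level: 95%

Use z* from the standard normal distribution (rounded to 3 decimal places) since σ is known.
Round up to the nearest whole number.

Using z* since population σ is known (z-interval formula).

For 95% confidence, z* = 1.96 (from standard normal table)

Sample size formula for z-interval: n = (z*σ/E)²

n = (1.96 × 27.8 / 2.0)²
  = (27.244000)²
  = 742.2355

Round up to the nearest whole number: n = 743

743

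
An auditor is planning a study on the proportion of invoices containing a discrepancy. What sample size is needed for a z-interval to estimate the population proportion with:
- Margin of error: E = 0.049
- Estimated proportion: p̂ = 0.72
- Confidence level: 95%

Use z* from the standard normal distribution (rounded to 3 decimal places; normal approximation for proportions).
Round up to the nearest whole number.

Using z* for proportion z-interval (normal approximation).

For 95% confidence, z* = 1.96 (from standard normal table)

Sample size formula for proportion z-interval: n = z*²p̂(1-p̂)/E²

n = 1.96² × 0.72 × 0.28 / 0.049²
  = 3.8416 × 0.2016 / 0.002401
  = 322.5600

Round up to the nearest whole number: n = 323

323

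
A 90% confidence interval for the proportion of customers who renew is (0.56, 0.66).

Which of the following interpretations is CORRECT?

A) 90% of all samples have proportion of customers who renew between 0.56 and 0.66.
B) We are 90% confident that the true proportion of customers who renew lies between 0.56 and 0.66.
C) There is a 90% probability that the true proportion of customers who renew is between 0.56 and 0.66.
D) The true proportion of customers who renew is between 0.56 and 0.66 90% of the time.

A confidence interval represents our confidence in the procedure, not a probability statement about the parameter.

Key concept: If we repeated this sampling process many times and computed a 90% CI each time, about 90% of those intervals would contain the true population parameter.

For this specific interval (0.56, 0.66):
- Midpoint (point estimate): 0.61
- Margin of error: 0.05

The correct interpretation is the one stating confidence that the true parameter lies in the interval — option B.

B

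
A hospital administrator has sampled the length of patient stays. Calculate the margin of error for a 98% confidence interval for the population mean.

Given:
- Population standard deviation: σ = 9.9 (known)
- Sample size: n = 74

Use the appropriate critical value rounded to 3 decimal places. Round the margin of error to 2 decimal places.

The population standard deviation σ is known, so use the z-interval margin of error formula.

For 98% confidence, z* = 2.326 (from standard normal table)

Margin of error formula for z-interval: E = z* × σ/√n

E = 2.326 × 9.9/√74
  = 2.326 × 1.150852
  = 2.6769

Rounded to 2 decimal places:

2.68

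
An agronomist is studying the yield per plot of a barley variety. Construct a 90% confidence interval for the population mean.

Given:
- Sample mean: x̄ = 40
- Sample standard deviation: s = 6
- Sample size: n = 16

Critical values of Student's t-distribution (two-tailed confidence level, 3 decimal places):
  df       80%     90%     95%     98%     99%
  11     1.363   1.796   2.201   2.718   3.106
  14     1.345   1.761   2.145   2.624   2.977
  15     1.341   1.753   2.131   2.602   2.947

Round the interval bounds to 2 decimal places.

The population standard deviation σ is unknown (only the sample standard deviation s is given), so use a t-interval with df = n - 1 = 16 - 1 = 15.

For 90% confidence with df = 15, t* = 1.753 (from t-table)

Standard error: SE = s/√n = 6/√16 = 1.500000

Margin of error: E = t* × SE = 1.753 × 1.500000 = 2.6295

T-interval: x̄ ± E = 40 ± 2.6295 = (37.3705, 42.6295)

Rounded to 2 decimal places:

(37.37, 42.63)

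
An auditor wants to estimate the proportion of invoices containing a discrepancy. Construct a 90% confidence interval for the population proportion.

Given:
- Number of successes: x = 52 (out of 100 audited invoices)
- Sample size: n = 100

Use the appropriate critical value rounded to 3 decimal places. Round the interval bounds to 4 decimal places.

Sample proportion: p̂ = 52/100 = 0.520000

Check conditions for normal approximation:
  np̂ = 52 ≥ 10 ✓
  n(1-p̂) = 48 ≥ 10 ✓

The sample is large enough, so use a z-interval (normal approximation) for the proportion.

For 90% confidence, z* = 1.645 (from standard normal table)

Standard error: SE = √(p̂(1-p̂)/n) = √(0.520000×0.480000/100) = 0.04995998

Margin of error: E = z* × SE = 1.645 × 0.04995998 = 0.082184

Z-interval: p̂ ± E = 0.520000 ± 0.082184 = (0.437816, 0.602184)

Rounded to 4 decimal places:

(0.4378, 0.6022)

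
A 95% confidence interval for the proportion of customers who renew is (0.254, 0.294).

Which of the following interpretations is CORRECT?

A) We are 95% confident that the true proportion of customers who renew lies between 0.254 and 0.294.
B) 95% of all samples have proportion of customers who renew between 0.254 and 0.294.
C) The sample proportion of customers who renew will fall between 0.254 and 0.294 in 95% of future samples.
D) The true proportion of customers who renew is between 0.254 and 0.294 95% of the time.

A confidence interval represents our confidence in the procedure, not a probability statement about the parameter.

Key concept: If we repeated this sampling process many times and computed a 95% CI each time, about 95% of those intervals would contain the true population parameter.

For this specific interval (0.254, 0.294):
- Midpoint (point estimate): 0.274
- Margin of error: 0.02

The correct interpretation is the one stating confidence that the true parameter lies in the interval — option A.

A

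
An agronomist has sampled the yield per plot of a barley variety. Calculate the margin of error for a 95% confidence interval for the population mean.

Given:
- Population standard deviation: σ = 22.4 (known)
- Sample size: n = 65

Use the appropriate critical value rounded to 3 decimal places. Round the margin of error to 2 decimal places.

The population standard deviation σ is known, so use the z-interval margin of error formula.

For 95% confidence, z* = 1.96 (from standard normal table)

Margin of error formula for z-interval: E = z* × σ/√n

E = 1.96 × 22.4/√65
  = 1.96 × 2.778378
  = 5.4456

Rounded to 2 decimal places:

5.45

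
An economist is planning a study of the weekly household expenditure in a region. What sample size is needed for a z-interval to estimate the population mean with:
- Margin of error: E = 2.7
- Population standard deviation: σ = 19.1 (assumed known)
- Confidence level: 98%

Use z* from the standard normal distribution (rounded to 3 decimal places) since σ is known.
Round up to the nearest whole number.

Using z* since population σ is known (z-interval formula).

For 98% confidence, z* = 2.326 (from standard normal table)

Sample size formula for z-interval: n = (z*σ/E)²

n = (2.326 × 19.1 / 2.7)²
  = (16.454296)²
  = 270.7439

Round up to the nearest whole number: n = 271

271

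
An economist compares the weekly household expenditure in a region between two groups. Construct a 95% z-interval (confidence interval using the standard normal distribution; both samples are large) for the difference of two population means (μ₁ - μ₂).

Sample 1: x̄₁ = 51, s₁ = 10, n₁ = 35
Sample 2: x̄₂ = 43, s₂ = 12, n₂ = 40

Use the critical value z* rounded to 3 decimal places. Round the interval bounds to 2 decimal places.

Both samples are large (n₁ = 35 ≥ 30, n₂ = 40 ≥ 30), so a z-interval for the difference of means applies.

Point estimate: x̄₁ - x̄₂ = 51 - 43 = 8

Standard error: SE = √(s₁²/n₁ + s₂²/n₂)
= √(10²/35 + 12²/40)
= √(2.857143 + 3.600000)
= 2.541091

For 95% confidence, z* = 1.96 (from standard normal table)
Margin of error: E = z* × SE = 1.96 × 2.541091 = 4.9805

Z-interval: (x̄₁ - x̄₂) ± E = 8 ± 4.9805 = (3.0195, 12.9805)

Rounded to 2 decimal places:

(3.02, 12.98)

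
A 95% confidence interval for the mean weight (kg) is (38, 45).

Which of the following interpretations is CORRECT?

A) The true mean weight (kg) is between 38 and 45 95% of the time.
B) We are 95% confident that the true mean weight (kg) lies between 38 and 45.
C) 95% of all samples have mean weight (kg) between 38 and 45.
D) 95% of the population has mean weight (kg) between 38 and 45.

A confidence interval represents our confidence in the procedure, not a probability statement about the parameter.

Key concept: If we repeated this sampling process many times and computed a 95% CI each time, about 95% of those intervals would contain the true population parameter.

For this specific interval (38, 45):
- Midpoint (point estimate): 41.5
- Margin of error: 3.5

The correct interpretation is the one stating confidence that the true parameter lies in the interval — option B.

B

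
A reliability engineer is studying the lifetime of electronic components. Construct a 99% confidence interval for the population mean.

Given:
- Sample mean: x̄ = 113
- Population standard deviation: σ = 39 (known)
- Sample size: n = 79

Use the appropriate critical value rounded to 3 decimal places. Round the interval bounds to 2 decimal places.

The population standard deviation σ is known, so use a z-interval (standard normal critical value).

For 99% confidence, z* = 2.576 (from standard normal table)

Standard error: SE = σ/√n = 39/√79 = 4.387843

Margin of error: E = z* × SE = 2.576 × 4.387843 = 11.3031

Z-interval: x̄ ± E = 113 ± 11.3031 = (101.6969, 124.3031)

Rounded to 2 decimal places:

(101.70, 124.30)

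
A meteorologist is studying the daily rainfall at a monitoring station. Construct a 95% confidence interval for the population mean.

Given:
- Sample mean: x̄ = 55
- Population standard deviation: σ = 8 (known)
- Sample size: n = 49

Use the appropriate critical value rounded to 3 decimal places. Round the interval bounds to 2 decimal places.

The population standard deviation σ is known, so use a z-interval (standard normal critical value).

For 95% confidence, z* = 1.96 (from standard normal table)

Standard error: SE = σ/√n = 8/√49 = 1.142857

Margin of error: E = z* × SE = 1.96 × 1.142857 = 2.2400

Z-interval: x̄ ± E = 55 ± 2.2400 = (52.7600, 57.2400)

Rounded to 2 decimal places:

(52.76, 57.24)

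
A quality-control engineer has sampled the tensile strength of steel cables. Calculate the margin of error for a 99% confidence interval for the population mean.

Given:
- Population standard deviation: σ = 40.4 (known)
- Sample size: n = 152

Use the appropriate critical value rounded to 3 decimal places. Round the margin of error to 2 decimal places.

The population standard deviation σ is known, so use the z-interval margin of error formula.

For 99% confidence, z* = 2.576 (from standard normal table)

Margin of error formula for z-interval: E = z* × σ/√n

E = 2.576 × 40.4/√152
  = 2.576 × 3.276873
  = 8.4412

Rounded to 2 decimal places:

8.44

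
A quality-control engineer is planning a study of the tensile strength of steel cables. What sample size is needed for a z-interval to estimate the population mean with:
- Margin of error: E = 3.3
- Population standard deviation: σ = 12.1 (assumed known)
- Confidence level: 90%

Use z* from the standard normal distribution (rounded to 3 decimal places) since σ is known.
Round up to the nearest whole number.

Using z* since population σ is known (z-interval formula).

For 90% confidence, z* = 1.645 (from standard normal table)

Sample size formula for z-interval: n = (z*σ/E)²

n = (1.645 × 12.1 / 3.3)²
  = (6.031667)²
  = 36.3810

Round up to the nearest whole number: n = 37

37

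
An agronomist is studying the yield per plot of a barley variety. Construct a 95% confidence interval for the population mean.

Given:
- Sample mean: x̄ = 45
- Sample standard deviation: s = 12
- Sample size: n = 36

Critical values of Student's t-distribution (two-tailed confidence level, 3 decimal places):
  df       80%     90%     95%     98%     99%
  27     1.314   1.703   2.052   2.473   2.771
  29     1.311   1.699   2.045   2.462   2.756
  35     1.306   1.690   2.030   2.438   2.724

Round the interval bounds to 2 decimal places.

The population standard deviation σ is unknown (only the sample standard deviation s is given), so use a t-interval with df = n - 1 = 36 - 1 = 35.

For 95% confidence with df = 35, t* = 2.030 (from t-table)

Standard error: SE = s/√n = 12/√36 = 2.000000

Margin of error: E = t* × SE = 2.030 × 2.000000 = 4.0600

T-interval: x̄ ± E = 45 ± 4.0600 = (40.9400, 49.0600)

Rounded to 2 decimal places:

(40.94, 49.06)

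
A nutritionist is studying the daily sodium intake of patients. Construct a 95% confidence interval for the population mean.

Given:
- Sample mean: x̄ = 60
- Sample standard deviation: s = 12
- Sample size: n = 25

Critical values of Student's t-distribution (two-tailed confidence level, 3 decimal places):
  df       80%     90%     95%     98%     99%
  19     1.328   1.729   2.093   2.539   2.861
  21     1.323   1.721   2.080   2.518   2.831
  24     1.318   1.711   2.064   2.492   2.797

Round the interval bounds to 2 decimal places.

The population standard deviation σ is unknown (only the sample standard deviation s is given), so use a t-interval with df = n - 1 = 25 - 1 = 24.

For 95% confidence with df = 24, t* = 2.064 (from t-table)

Standard error: SE = s/√n = 12/√25 = 2.400000

Margin of error: E = t* × SE = 2.064 × 2.400000 = 4.9536

T-interval: x̄ ± E = 60 ± 4.9536 = (55.0464, 64.9536)

Rounded to 2 decimal places:

(55.05, 64.95)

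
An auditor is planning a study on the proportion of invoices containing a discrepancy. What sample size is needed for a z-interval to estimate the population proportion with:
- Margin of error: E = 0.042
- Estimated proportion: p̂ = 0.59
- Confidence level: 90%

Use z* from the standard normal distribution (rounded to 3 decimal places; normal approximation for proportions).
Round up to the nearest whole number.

Using z* for proportion z-interval (normal approximation).

For 90% confidence, z* = 1.645 (from standard normal table)

Sample size formula for proportion z-interval: n = z*²p̂(1-p̂)/E²

n = 1.645² × 0.59 × 0.41 / 0.042²
  = 2.706025 × 0.2419 / 0.001764
  = 371.0813

Round up to the nearest whole number: n = 372

372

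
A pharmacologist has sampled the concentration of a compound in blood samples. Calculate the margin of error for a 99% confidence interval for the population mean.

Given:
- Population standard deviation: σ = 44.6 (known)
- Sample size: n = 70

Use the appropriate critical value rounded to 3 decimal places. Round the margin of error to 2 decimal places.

The population standard deviation σ is known, so use the z-interval margin of error formula.

For 99% confidence, z* = 2.576 (from standard normal table)

Margin of error formula for z-interval: E = z* × σ/√n

E = 2.576 × 44.6/√70
  = 2.576 × 5.330720
  = 13.7319

Rounded to 2 decimal places:

13.73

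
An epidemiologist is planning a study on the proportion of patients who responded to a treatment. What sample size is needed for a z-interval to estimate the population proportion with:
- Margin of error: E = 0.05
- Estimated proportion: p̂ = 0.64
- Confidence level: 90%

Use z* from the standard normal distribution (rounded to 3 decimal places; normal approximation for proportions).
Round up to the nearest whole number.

Using z* for proportion z-interval (normal approximation).

For 90% confidence, z* = 1.645 (from standard normal table)

Sample size formula for proportion z-interval: n = z*²p̂(1-p̂)/E²

n = 1.645² × 0.64 × 0.36 / 0.05²
  = 2.706025 × 0.2304 / 0.0025
  = 249.3873

Round up to the nearest whole number: n = 250

250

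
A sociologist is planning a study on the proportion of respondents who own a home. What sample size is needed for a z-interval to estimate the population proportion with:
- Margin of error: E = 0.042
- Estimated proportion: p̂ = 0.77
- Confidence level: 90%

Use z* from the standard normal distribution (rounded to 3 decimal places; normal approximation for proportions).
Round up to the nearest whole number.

Using z* for proportion z-interval (normal approximation).

For 90% confidence, z* = 1.645 (from standard normal table)

Sample size formula for proportion z-interval: n = z*²p̂(1-p̂)/E²

n = 1.645² × 0.77 × 0.23 / 0.042²
  = 2.706025 × 0.1771 / 0.001764
  = 271.6763

Round up to the nearest whole number: n = 272

272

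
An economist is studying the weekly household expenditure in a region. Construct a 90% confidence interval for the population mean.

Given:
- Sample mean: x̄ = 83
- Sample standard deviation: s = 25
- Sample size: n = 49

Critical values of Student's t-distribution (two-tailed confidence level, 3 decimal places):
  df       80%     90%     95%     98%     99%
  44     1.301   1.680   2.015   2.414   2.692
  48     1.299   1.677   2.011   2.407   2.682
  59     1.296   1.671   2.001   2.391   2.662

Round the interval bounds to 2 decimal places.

The population standard deviation σ is unknown (only the sample standard deviation s is given), so use a t-interval with df = n - 1 = 49 - 1 = 48.

For 90% confidence with df = 48, t* = 1.677 (from t-table)

Standard error: SE = s/√n = 25/√49 = 3.571429

Margin of error: E = t* × SE = 1.677 × 3.571429 = 5.9893

T-interval: x̄ ± E = 83 ± 5.9893 = (77.0107, 88.9893)

Rounded to 2 decimal places:

(77.01, 88.99)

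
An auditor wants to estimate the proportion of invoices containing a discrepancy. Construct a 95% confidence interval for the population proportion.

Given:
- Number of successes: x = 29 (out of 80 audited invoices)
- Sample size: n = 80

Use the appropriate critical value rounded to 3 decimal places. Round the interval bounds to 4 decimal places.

Sample proportion: p̂ = 29/80 = 0.362500

Check conditions for normal approximation:
  np̂ = 29 ≥ 10 ✓
  n(1-p̂) = 51 ≥ 10 ✓

The sample is large enough, so use a z-interval (normal approximation) for the proportion.

For 95% confidence, z* = 1.96 (from standard normal table)

Standard error: SE = √(p̂(1-p̂)/n) = √(0.362500×0.637500/80) = 0.05374637

Margin of error: E = z* × SE = 1.96 × 0.05374637 = 0.105343

Z-interval: p̂ ± E = 0.362500 ± 0.105343 = (0.257157, 0.467843)

Rounded to 4 decimal places:

(0.2572, 0.4678)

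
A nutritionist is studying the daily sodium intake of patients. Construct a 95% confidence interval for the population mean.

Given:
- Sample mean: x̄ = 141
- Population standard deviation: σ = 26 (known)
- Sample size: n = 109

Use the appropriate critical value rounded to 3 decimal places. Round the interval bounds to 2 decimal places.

The population standard deviation σ is known, so use a z-interval (standard normal critical value).

For 95% confidence, z* = 1.96 (from standard normal table)

Standard error: SE = σ/√n = 26/√109 = 2.490348

Margin of error: E = z* × SE = 1.96 × 2.490348 = 4.8811

Z-interval: x̄ ± E = 141 ± 4.8811 = (136.1189, 145.8811)

Rounded to 2 decimal places:

(136.12, 145.88)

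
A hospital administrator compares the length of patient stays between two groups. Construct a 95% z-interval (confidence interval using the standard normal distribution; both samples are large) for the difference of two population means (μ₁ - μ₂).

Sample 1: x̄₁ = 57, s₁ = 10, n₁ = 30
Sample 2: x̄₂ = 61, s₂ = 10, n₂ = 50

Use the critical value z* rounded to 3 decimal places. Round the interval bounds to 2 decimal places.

Both samples are large (n₁ = 30 ≥ 30, n₂ = 50 ≥ 30), so a z-interval for the difference of means applies.

Point estimate: x̄₁ - x̄₂ = 57 - 61 = -4

Standard error: SE = √(s₁²/n₁ + s₂²/n₂)
= √(10²/30 + 10²/50)
= √(3.333333 + 2.000000)
= 2.309401

For 95% confidence, z* = 1.96 (from standard normal table)
Margin of error: E = z* × SE = 1.96 × 2.309401 = 4.5264

Z-interval: (x̄₁ - x̄₂) ± E = -4 ± 4.5264 = (-8.5264, 0.5264)

Rounded to 2 decimal places:

(-8.53, 0.53)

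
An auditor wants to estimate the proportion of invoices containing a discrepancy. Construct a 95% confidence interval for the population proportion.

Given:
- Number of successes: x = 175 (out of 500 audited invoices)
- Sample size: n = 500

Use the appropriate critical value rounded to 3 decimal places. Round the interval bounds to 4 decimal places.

Sample proportion: p̂ = 175/500 = 0.350000

Check conditions for normal approximation:
  np̂ = 175 ≥ 10 ✓
  n(1-p̂) = 325 ≥ 10 ✓

The sample is large enough, so use a z-interval (normal approximation) for the proportion.

For 95% confidence, z* = 1.96 (from standard normal table)

Standard error: SE = √(p̂(1-p̂)/n) = √(0.350000×0.650000/500) = 0.02133073

Margin of error: E = z* × SE = 1.96 × 0.02133073 = 0.041808

Z-interval: p̂ ± E = 0.350000 ± 0.041808 = (0.308192, 0.391808)

Rounded to 4 decimal places:

(0.3082, 0.3918)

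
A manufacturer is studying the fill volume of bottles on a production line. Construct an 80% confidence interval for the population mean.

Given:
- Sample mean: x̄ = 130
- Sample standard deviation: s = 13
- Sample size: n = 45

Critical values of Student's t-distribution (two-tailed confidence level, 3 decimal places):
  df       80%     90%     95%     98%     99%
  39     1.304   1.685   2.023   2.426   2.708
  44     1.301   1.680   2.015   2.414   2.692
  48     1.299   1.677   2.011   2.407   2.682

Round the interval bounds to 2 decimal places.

The population standard deviation σ is unknown (only the sample standard deviation s is given), so use a t-interval with df = n - 1 = 45 - 1 = 44.

For 80% confidence with df = 44, t* = 1.301 (from t-table)

Standard error: SE = s/√n = 13/√45 = 1.937926

Margin of error: E = t* × SE = 1.301 × 1.937926 = 2.5212

T-interval: x̄ ± E = 130 ± 2.5212 = (127.4788, 132.5212)

Rounded to 2 decimal places:

(127.48, 132.52)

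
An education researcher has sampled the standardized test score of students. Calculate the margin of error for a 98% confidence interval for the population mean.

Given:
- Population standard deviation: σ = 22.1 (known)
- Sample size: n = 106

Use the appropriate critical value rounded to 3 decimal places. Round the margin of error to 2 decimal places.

The population standard deviation σ is known, so use the z-interval margin of error formula.

For 98% confidence, z* = 2.326 (from standard normal table)

Margin of error formula for z-interval: E = z* × σ/√n

E = 2.326 × 22.1/√106
  = 2.326 × 2.146542
  = 4.9929

Rounded to 2 decimal places:

4.99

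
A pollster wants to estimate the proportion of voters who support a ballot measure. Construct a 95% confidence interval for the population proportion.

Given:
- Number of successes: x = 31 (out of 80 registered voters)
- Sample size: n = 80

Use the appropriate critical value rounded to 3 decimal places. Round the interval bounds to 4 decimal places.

Sample proportion: p̂ = 31/80 = 0.387500

Check conditions for normal approximation:
  np̂ = 31 ≥ 10 ✓
  n(1-p̂) = 49 ≥ 10 ✓

The sample is large enough, so use a z-interval (normal approximation) for the proportion.

For 95% confidence, z* = 1.96 (from standard normal table)

Standard error: SE = √(p̂(1-p̂)/n) = √(0.387500×0.612500/80) = 0.05446831

Margin of error: E = z* × SE = 1.96 × 0.05446831 = 0.106758

Z-interval: p̂ ± E = 0.387500 ± 0.106758 = (0.280742, 0.494258)

Rounded to 4 decimal places:

(0.2807, 0.4943)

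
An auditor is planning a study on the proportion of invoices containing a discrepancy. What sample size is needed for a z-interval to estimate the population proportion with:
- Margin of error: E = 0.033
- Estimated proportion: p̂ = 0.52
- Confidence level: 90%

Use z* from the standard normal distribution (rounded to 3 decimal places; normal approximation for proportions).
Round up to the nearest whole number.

Using z* for proportion z-interval (normal approximation).

For 90% confidence, z* = 1.645 (from standard normal table)

Sample size formula for proportion z-interval: n = z*²p̂(1-p̂)/E²

n = 1.645² × 0.52 × 0.48 / 0.033²
  = 2.706025 × 0.2496 / 0.001089
  = 620.2239

Round up to the nearest whole number: n = 621

621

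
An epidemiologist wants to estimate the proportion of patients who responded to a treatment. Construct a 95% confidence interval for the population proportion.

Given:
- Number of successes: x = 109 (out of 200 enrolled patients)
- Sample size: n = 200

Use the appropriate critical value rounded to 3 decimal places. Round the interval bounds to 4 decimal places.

Sample proportion: p̂ = 109/200 = 0.545000

Check conditions for normal approximation:
  np̂ = 109 ≥ 10 ✓
  n(1-p̂) = 91 ≥ 10 ✓

The sample is large enough, so use a z-interval (normal approximation) for the proportion.

For 95% confidence, z* = 1.96 (from standard normal table)

Standard error: SE = √(p̂(1-p̂)/n) = √(0.545000×0.455000/200) = 0.03521186

Margin of error: E = z* × SE = 1.96 × 0.03521186 = 0.069015

Z-interval: p̂ ± E = 0.545000 ± 0.069015 = (0.475985, 0.614015)

Rounded to 4 decimal places:

(0.4760, 0.6140)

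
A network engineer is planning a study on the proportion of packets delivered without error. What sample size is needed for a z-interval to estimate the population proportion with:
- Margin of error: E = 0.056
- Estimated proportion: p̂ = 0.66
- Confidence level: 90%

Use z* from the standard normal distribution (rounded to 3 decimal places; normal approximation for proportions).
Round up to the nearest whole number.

Using z* for proportion z-interval (normal approximation).

For 90% confidence, z* = 1.645 (from standard normal table)

Sample size formula for proportion z-interval: n = z*²p̂(1-p̂)/E²

n = 1.645² × 0.66 × 0.34 / 0.056²
  = 2.706025 × 0.2244 / 0.003136
  = 193.6327

Round up to the nearest whole number: n = 194

194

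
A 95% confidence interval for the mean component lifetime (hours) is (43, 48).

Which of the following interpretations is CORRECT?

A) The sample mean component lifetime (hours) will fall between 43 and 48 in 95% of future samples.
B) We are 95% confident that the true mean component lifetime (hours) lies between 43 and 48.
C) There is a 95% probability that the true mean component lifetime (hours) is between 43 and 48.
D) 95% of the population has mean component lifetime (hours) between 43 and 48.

A confidence interval represents our confidence in the procedure, not a probability statement about the parameter.

Key concept: If we repeated this sampling process many times and computed a 95% CI each time, about 95% of those intervals would contain the true population parameter.

For this specific interval (43, 48):
- Midpoint (point estimate): 45.5
- Margin of error: 2.5

The correct interpretation is the one stating confidence that the true parameter lies in the interval — option B.

B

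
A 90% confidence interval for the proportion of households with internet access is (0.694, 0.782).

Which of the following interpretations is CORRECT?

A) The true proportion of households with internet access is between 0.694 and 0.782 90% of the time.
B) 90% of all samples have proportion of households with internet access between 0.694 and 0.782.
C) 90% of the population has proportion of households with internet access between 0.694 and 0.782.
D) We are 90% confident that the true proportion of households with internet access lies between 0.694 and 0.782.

A confidence interval represents our confidence in the procedure, not a probability statement about the parameter.

Key concept: If we repeated this sampling process many times and computed a 90% CI each time, about 90% of those intervals would contain the true population parameter.

For this specific interval (0.694, 0.782):
- Midpoint (point estimate): 0.738
- Margin of error: 0.044

The correct interpretation is the one stating confidence that the true parameter lies in the interval — option D.

D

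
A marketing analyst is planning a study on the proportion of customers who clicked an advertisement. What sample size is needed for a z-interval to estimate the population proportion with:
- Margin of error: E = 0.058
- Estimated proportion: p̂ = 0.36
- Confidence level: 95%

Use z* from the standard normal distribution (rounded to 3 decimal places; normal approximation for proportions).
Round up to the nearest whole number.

Using z* for proportion z-interval (normal approximation).

For 95% confidence, z* = 1.96 (from standard normal table)

Sample size formula for proportion z-interval: n = z*²p̂(1-p̂)/E²

n = 1.96² × 0.36 × 0.64 / 0.058²
  = 3.8416 × 0.2304 / 0.003364
  = 263.1108

Round up to the nearest whole number: n = 264

264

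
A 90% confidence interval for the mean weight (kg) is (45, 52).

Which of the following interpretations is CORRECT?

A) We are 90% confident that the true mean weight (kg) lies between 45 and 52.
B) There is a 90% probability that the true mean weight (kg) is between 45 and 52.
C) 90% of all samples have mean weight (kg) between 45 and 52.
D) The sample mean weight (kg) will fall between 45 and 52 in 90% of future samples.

A confidence interval represents our confidence in the procedure, not a probability statement about the parameter.

Key concept: If we repeated this sampling process many times and computed a 90% CI each time, about 90% of those intervals would contain the true population parameter.

For this specific interval (45, 52):
- Midpoint (point estimate): 48.5
- Margin of error: 3.5

The correct interpretation is the one stating confidence that the true parameter lies in the interval — option A.

A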